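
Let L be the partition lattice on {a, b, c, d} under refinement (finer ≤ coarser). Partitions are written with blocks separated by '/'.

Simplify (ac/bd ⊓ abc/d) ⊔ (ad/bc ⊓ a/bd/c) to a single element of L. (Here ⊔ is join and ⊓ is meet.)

ac/bd ∧ abc/d = ac/b/d
ad/bc ∧ a/bd/c = a/b/c/d
ac/b/d ∨ a/b/c/d = ac/b/d

ac/b/d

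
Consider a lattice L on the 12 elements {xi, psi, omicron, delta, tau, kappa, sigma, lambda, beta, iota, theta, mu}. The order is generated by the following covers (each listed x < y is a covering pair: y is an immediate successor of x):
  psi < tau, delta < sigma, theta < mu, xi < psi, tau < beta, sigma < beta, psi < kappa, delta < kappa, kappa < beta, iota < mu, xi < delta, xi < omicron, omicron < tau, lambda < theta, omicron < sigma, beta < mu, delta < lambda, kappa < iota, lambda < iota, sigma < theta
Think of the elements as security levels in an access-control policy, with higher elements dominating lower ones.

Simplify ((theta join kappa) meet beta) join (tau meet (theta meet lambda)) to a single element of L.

beta

theta ∨ kappa = mu
mu ∧ beta = beta
theta ∧ lambda = lambda
tau ∧ lambda = xi
beta ∨ xi = beta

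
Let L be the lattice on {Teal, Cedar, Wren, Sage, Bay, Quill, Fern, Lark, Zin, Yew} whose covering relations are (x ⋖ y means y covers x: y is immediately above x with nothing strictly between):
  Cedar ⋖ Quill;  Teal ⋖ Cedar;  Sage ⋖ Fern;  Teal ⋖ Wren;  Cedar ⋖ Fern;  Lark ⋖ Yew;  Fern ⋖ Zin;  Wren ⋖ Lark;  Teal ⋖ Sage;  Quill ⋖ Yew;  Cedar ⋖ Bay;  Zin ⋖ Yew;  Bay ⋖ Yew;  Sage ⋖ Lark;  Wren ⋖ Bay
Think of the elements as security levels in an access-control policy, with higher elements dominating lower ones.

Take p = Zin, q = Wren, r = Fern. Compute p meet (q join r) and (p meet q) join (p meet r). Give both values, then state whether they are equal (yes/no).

Zin; Fern; no

q join r = Yew, so p meet (q join r) = Zin meet Yew = Zin.
p meet q = Teal and p meet r = Fern, so (p meet q) join (p meet r) = Teal join Fern = Fern.
Equal: no.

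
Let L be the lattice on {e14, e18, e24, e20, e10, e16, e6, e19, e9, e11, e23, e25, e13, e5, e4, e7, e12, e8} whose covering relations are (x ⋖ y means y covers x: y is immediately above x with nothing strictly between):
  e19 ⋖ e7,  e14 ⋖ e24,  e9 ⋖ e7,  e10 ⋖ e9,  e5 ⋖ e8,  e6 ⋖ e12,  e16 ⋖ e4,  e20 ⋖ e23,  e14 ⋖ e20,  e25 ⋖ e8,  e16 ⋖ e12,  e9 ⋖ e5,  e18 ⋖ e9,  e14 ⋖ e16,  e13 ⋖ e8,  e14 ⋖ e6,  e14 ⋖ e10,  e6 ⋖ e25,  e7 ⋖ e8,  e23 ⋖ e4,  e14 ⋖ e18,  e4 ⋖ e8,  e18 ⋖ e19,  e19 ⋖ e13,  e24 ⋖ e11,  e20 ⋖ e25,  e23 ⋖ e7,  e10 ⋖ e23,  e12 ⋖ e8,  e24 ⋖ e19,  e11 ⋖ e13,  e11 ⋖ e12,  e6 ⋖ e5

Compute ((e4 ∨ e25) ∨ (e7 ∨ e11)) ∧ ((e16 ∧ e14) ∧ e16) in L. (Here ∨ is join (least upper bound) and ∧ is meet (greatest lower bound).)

e4 ∨ e25 = e8
e7 ∨ e11 = e8
e8 ∨ e8 = e8
e16 ∧ e14 = e14
e14 ∧ e16 = e14
e8 ∧ e14 = e14

e14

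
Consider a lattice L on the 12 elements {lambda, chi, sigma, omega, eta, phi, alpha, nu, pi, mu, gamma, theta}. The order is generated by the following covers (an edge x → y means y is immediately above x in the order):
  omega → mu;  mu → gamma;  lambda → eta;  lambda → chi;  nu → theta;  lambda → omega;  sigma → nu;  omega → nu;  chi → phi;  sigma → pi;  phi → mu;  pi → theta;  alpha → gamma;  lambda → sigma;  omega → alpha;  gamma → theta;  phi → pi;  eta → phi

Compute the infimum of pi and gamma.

phi

Common lower bounds of {pi, gamma}: chi, eta, lambda, phi.
The greatest among these is phi.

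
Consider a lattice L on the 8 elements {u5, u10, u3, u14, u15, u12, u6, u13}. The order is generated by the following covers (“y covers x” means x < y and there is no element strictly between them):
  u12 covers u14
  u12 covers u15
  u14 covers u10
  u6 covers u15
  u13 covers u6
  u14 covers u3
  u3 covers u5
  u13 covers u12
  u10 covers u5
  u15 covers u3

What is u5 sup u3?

Common upper bounds of {u5, u3}: u12, u13, u14, u15, u3, u6.
The least among these is u3.

u3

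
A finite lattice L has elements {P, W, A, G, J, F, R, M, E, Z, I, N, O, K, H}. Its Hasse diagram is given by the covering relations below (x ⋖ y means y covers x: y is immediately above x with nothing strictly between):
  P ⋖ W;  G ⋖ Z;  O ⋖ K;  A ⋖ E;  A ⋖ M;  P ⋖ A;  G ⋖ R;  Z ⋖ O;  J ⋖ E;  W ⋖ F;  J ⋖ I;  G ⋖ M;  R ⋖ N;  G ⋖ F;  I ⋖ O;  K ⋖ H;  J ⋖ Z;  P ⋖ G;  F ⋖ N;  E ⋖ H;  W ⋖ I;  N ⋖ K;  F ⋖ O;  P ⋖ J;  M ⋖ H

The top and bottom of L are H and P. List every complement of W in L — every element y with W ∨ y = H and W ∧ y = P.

Need y with W ∨ y = H and W ∧ y = P.
Checking each element gives: A, E, M.

A, E, M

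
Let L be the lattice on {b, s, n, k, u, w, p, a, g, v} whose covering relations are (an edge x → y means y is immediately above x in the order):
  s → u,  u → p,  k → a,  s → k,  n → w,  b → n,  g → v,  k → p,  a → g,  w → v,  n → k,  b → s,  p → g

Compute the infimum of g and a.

Common lower bounds of {g, a}: a, b, k, n, s.
The greatest among these is a.

a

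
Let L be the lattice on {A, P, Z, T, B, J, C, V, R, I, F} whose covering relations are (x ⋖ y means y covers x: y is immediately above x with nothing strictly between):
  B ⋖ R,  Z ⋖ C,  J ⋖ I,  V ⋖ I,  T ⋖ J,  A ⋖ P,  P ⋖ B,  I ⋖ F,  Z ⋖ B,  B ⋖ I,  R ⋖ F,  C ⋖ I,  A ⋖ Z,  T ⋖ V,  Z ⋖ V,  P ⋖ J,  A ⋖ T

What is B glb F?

Common lower bounds of {B, F}: A, B, P, Z.
The greatest among these is B.

B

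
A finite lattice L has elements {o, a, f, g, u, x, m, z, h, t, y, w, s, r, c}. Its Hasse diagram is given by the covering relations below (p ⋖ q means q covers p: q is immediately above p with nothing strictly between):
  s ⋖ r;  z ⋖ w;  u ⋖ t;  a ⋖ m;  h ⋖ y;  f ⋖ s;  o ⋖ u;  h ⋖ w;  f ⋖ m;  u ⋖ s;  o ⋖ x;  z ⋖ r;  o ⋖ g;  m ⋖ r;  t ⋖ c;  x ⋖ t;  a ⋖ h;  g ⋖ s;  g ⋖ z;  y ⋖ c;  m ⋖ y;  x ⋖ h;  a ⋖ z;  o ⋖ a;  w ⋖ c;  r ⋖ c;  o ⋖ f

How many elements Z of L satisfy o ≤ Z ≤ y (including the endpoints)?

The interval [o, y] = {a, f, h, m, o, x, y}, which has 7 elements.

7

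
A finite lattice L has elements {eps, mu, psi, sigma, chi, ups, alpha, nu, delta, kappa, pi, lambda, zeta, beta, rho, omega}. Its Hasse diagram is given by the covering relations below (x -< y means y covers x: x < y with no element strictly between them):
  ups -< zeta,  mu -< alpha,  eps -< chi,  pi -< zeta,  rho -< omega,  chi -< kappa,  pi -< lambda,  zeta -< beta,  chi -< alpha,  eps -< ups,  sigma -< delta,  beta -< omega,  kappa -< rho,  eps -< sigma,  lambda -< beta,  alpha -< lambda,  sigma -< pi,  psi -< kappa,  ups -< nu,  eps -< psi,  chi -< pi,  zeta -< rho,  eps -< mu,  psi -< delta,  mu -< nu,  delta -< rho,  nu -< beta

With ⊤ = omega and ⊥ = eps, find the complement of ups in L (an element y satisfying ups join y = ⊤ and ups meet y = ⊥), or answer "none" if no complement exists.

For every candidate y, either ups ∨ y ≠ omega or ups ∧ y ≠ eps; no complement exists.

none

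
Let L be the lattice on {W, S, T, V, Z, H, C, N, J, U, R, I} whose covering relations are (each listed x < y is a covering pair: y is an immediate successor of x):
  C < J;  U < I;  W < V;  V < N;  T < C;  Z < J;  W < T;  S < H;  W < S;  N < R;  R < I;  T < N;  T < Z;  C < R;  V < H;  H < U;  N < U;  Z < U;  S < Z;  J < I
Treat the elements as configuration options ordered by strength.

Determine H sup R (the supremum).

Common upper bounds of {H, R}: I.
The least among these is I.

I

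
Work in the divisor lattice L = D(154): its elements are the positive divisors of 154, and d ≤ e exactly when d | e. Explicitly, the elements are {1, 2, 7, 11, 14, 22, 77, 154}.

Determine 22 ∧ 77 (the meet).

11

Common lower bounds of {22, 77}: 1, 11.
The greatest among these is 11.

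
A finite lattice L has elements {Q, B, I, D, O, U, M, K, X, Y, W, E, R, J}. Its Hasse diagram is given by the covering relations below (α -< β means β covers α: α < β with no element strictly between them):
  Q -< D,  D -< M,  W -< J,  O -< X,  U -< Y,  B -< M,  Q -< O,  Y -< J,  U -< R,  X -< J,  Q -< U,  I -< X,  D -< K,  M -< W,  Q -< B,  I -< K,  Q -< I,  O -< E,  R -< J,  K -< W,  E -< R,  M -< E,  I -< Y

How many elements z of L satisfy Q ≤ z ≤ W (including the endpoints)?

7

The interval [Q, W] = {B, D, I, K, M, Q, W}, which has 7 elements.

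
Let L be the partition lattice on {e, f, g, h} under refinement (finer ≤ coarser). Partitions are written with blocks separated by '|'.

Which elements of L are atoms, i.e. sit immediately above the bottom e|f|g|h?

ef|g|h, eg|f|h, eh|f|g, e|fg|h, e|fh|g, e|f|gh

The atoms are exactly the elements that cover e|f|g|h: ef|g|h, eg|f|h, eh|f|g, e|fg|h, e|fh|g, e|f|gh.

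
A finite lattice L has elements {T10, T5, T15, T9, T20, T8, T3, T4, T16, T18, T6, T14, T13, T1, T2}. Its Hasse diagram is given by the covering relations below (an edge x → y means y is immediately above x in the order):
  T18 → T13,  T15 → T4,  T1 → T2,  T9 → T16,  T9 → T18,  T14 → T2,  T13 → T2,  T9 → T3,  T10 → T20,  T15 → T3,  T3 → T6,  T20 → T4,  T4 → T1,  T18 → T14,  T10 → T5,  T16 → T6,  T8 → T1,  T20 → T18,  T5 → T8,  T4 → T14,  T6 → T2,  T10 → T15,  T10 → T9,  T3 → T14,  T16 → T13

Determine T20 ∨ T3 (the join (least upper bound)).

T14

Common upper bounds of {T20, T3}: T14, T2.
The least among these is T14.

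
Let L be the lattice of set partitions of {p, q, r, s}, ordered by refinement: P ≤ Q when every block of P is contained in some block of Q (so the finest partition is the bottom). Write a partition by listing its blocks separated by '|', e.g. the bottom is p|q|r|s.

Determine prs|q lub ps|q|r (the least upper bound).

prs|q

The join of prs|q and ps|q|r merges any blocks that overlap across the partitions, giving prs|q.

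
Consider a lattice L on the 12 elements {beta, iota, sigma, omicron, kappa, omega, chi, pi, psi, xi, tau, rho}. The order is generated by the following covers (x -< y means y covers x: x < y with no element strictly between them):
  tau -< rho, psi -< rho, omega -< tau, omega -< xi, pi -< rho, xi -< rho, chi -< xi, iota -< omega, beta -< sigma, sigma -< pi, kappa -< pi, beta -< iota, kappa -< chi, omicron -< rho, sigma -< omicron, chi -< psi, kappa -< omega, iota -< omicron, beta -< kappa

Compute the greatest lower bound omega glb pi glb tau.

Common lower bounds of {omega, pi, tau}: beta, kappa.
The greatest among these is kappa.

kappa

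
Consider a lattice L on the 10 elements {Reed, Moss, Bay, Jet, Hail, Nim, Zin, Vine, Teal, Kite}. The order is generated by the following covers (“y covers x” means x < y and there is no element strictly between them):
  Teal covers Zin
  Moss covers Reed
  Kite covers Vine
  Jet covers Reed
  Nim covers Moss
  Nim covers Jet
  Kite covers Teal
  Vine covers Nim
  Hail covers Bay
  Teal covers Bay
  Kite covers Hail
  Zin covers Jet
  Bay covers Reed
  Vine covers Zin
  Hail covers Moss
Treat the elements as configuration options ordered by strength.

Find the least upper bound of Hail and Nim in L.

Common upper bounds of {Hail, Nim}: Kite.
The least among these is Kite.

Kite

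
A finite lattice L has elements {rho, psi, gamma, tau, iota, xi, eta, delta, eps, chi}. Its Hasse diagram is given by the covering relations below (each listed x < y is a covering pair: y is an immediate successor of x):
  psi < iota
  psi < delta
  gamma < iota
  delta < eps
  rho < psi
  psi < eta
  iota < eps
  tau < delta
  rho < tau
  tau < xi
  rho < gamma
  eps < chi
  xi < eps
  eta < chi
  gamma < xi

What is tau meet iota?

rho

Common lower bounds of {tau, iota}: rho.
The greatest among these is rho.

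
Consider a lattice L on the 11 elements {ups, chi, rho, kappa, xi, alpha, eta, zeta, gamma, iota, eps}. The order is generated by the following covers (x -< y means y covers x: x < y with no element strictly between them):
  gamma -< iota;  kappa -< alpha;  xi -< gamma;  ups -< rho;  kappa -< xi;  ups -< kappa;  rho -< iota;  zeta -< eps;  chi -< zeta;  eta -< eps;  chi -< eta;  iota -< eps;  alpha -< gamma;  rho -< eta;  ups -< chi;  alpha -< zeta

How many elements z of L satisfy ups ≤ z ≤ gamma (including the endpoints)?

The interval [ups, gamma] = {alpha, gamma, kappa, ups, xi}, which has 5 elements.

5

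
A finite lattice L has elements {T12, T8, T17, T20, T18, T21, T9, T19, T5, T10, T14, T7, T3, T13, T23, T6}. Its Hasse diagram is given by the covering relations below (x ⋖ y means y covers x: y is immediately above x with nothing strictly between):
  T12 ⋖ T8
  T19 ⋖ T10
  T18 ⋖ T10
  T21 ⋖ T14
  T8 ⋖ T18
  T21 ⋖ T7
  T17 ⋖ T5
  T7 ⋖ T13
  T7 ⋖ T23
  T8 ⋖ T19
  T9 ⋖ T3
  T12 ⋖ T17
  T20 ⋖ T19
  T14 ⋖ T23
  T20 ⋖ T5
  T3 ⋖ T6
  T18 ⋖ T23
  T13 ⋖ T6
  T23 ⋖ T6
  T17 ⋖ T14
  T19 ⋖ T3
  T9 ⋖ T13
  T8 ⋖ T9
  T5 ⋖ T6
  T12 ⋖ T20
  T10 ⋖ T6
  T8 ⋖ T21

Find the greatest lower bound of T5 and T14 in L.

Common lower bounds of {T5, T14}: T12, T17.
The greatest among these is T17.

T17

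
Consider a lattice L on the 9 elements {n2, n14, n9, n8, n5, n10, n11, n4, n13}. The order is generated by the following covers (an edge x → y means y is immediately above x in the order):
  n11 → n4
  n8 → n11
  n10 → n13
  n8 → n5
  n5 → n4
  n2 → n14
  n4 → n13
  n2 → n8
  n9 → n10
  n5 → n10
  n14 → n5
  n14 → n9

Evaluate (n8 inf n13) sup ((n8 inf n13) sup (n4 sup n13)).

n8 ∧ n13 = n8
n8 ∧ n13 = n8
n4 ∨ n13 = n13
n8 ∨ n13 = n13
n8 ∨ n13 = n13

n13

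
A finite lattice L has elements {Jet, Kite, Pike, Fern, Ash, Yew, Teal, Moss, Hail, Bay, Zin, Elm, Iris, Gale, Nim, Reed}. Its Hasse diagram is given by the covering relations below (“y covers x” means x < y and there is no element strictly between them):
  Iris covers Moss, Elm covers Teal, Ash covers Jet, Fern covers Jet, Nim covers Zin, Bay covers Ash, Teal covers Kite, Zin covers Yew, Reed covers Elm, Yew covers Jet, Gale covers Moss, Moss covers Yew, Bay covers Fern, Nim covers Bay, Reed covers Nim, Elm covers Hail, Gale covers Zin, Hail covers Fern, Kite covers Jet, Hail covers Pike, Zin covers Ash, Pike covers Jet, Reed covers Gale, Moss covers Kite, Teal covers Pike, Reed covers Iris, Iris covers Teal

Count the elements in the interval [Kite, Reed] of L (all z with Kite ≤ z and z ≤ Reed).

7

The interval [Kite, Reed] = {Elm, Gale, Iris, Kite, Moss, Reed, Teal}, which has 7 elements.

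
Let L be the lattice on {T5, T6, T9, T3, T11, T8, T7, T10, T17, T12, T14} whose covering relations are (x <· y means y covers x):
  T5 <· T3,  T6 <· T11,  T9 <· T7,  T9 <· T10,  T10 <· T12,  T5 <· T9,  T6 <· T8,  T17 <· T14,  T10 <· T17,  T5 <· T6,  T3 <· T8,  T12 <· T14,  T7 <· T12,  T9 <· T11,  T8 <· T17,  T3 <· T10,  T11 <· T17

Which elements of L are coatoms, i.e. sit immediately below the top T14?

The coatoms are exactly the elements covered by T14: T12, T17.

T12, T17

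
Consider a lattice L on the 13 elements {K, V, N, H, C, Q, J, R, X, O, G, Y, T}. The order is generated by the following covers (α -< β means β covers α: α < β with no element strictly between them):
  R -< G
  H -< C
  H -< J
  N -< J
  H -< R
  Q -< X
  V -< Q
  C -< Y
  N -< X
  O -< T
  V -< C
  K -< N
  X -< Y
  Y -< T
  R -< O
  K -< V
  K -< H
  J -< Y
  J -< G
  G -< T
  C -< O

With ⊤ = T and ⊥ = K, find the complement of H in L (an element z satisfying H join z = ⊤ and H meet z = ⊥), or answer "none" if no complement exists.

For every candidate z, either H ∨ z ≠ T or H ∧ z ≠ K; no complement exists.

none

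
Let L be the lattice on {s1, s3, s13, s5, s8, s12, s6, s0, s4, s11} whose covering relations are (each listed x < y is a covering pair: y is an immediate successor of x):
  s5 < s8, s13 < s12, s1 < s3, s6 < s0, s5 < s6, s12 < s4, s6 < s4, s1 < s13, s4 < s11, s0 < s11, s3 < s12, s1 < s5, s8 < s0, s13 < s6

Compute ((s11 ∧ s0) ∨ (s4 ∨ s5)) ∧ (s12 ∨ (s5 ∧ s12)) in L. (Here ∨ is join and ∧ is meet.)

s11 ∧ s0 = s0
s4 ∨ s5 = s4
s0 ∨ s4 = s11
s5 ∧ s12 = s1
s12 ∨ s1 = s12
s11 ∧ s12 = s12

s12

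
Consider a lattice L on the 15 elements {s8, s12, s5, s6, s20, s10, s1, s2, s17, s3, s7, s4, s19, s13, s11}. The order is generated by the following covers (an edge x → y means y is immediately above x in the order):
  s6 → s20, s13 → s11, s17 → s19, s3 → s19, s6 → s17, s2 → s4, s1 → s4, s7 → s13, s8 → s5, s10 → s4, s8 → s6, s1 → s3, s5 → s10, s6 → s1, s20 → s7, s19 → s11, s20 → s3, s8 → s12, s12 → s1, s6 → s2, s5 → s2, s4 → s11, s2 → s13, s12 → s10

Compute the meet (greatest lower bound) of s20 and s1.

s6

Common lower bounds of {s20, s1}: s6, s8.
The greatest among these is s6.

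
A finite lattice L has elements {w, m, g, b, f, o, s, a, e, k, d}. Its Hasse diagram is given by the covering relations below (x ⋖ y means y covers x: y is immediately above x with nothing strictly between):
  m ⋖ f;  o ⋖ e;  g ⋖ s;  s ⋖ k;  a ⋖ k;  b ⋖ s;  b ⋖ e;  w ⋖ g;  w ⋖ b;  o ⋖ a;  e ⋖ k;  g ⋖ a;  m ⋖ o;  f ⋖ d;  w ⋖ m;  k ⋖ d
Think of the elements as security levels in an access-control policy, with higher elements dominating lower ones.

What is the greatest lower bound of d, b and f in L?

Common lower bounds of {d, b, f}: w.
The greatest among these is w.

w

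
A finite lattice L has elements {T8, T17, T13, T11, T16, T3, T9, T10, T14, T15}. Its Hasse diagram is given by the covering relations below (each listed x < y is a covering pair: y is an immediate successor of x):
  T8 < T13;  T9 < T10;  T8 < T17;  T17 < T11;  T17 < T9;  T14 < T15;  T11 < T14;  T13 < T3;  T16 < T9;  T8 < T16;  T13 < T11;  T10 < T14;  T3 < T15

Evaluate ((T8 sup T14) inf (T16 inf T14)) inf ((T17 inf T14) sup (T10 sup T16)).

T16

T8 ∨ T14 = T14
T16 ∧ T14 = T16
T14 ∧ T16 = T16
T17 ∧ T14 = T17
T10 ∨ T16 = T10
T17 ∨ T10 = T10
T16 ∧ T10 = T16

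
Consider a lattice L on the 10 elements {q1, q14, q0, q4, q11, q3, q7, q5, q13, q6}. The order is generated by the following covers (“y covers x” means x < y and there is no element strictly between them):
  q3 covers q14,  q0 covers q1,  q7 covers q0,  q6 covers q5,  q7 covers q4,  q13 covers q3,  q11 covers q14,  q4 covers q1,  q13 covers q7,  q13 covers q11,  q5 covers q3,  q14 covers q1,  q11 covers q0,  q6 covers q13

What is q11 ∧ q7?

Common lower bounds of {q11, q7}: q0, q1.
The greatest among these is q0.

q0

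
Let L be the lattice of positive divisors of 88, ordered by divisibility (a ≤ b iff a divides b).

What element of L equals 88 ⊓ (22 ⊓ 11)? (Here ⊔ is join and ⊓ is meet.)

11

22 ∧ 11 = 11
88 ∧ 11 = 11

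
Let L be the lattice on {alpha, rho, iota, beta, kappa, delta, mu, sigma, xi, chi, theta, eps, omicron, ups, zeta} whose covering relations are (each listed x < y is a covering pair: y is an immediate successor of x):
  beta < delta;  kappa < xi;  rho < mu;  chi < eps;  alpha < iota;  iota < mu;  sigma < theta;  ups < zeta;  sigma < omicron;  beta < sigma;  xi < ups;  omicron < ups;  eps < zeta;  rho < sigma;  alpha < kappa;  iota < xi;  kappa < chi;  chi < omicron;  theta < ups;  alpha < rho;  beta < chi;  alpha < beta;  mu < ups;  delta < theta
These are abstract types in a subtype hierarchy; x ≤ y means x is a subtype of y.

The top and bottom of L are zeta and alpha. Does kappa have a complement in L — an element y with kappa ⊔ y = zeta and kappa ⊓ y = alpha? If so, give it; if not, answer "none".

For every candidate y, either kappa ∨ y ≠ zeta or kappa ∧ y ≠ alpha; no complement exists.

none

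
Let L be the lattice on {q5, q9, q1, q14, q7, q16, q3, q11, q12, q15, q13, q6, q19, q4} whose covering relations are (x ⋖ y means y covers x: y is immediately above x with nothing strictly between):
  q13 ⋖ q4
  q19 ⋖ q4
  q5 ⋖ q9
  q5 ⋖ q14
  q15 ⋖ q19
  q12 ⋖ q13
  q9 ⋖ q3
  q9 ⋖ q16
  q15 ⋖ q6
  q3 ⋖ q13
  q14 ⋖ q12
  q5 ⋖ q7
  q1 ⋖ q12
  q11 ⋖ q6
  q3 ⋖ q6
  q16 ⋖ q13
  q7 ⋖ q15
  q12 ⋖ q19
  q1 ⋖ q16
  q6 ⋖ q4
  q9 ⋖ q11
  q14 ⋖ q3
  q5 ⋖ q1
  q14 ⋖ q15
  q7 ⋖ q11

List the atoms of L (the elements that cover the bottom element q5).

q1, q14, q7, q9

The atoms are exactly the elements that cover q5: q1, q14, q7, q9.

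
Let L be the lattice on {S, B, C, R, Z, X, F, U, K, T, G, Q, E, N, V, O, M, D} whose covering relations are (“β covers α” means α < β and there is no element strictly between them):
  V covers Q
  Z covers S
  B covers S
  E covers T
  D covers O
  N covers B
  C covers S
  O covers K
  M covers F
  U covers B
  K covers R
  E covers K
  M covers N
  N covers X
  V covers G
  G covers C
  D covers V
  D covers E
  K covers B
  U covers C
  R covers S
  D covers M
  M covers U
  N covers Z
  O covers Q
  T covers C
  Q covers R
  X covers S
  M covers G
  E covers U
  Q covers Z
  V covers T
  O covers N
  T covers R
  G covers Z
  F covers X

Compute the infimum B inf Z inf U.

Common lower bounds of {B, Z, U}: S.
The greatest among these is S.

S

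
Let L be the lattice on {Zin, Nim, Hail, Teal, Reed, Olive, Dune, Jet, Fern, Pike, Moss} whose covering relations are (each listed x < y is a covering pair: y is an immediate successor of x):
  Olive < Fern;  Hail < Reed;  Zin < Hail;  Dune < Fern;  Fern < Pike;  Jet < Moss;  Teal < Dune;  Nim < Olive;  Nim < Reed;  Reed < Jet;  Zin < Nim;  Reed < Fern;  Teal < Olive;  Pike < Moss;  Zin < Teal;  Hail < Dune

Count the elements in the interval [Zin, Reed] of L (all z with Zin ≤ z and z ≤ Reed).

The interval [Zin, Reed] = {Hail, Nim, Reed, Zin}, which has 4 elements.

4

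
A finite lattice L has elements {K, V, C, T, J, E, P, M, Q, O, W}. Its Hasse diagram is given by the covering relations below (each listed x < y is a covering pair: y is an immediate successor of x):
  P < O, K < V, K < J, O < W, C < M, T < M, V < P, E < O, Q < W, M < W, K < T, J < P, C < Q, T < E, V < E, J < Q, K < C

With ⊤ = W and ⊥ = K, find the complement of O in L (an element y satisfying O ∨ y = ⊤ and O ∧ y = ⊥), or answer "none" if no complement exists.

Need y with O ∨ y = W and O ∧ y = K.
Checking each element gives: C.

C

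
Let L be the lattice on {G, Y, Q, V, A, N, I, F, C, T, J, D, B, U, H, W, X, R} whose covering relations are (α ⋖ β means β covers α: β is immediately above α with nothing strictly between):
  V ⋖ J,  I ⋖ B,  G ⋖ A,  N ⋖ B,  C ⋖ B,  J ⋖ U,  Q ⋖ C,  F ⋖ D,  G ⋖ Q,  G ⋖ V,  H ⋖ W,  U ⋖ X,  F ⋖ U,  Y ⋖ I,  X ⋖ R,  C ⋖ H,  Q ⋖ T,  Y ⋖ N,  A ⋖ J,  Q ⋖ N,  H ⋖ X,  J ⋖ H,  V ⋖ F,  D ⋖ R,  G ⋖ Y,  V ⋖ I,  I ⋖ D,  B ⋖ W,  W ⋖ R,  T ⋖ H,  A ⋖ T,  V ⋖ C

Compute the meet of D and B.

I

Common lower bounds of {D, B}: G, I, V, Y.
The greatest among these is I.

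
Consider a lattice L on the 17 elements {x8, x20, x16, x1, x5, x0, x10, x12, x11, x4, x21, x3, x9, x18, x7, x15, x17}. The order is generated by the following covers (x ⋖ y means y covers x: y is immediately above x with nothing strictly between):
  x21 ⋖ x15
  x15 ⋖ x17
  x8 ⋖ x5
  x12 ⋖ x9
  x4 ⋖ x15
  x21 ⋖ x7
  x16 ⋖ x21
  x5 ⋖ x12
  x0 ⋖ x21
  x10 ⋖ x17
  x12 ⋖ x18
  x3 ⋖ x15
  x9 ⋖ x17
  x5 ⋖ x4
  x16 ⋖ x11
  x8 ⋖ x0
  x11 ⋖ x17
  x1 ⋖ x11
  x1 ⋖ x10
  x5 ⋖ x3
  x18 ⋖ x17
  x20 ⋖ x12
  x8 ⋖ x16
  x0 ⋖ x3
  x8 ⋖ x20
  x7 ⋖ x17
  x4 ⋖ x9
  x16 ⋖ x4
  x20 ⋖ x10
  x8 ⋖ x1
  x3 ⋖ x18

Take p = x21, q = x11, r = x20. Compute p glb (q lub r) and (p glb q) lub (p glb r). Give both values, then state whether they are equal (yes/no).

q lub r = x17, so p glb (q lub r) = x21 glb x17 = x21.
p glb q = x16 and p glb r = x8, so (p glb q) lub (p glb r) = x16 lub x8 = x16.
Equal: no.

x21; x16; no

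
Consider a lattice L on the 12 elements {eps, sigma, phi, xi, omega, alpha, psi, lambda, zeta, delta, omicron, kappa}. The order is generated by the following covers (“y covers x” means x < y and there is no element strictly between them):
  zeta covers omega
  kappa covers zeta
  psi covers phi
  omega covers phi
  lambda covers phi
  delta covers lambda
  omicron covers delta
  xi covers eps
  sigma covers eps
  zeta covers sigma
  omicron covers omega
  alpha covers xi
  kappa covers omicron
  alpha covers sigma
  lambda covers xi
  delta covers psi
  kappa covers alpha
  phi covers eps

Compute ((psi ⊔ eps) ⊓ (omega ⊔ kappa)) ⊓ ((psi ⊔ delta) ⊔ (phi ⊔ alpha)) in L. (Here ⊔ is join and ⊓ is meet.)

psi ∨ eps = psi
omega ∨ kappa = kappa
psi ∧ kappa = psi
psi ∨ delta = delta
phi ∨ alpha = kappa
delta ∨ kappa = kappa
psi ∧ kappa = psi

psi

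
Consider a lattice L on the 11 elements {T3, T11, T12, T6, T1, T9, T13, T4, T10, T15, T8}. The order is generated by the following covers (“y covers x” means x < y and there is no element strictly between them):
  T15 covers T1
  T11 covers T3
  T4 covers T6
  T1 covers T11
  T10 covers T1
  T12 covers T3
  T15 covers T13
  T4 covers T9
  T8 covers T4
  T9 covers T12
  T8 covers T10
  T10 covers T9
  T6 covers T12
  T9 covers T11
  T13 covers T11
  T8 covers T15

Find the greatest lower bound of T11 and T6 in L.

T3

Common lower bounds of {T11, T6}: T3.
The greatest among these is T3.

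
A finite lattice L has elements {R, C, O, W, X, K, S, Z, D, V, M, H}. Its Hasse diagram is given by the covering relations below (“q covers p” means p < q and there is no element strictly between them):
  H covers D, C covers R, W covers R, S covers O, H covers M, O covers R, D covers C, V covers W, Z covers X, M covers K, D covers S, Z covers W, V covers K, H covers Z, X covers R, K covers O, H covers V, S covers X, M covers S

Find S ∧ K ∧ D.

O

Common lower bounds of {S, K, D}: O, R.
The greatest among these is O.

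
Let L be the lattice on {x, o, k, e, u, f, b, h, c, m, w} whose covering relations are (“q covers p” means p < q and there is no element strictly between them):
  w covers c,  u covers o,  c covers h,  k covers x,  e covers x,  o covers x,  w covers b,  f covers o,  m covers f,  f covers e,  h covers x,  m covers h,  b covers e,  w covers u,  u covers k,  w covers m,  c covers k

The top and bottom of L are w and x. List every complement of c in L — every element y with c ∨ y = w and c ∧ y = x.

Need y with c ∨ y = w and c ∧ y = x.
Checking each element gives: b, e, f, o.

b, e, f, o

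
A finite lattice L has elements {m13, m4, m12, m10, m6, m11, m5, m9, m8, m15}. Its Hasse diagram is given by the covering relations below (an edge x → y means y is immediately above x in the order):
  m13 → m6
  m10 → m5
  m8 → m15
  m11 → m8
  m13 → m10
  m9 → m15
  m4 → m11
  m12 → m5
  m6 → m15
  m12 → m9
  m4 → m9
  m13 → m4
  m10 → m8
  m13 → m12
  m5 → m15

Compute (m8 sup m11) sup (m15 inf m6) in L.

m15

m8 ∨ m11 = m8
m15 ∧ m6 = m6
m8 ∨ m6 = m15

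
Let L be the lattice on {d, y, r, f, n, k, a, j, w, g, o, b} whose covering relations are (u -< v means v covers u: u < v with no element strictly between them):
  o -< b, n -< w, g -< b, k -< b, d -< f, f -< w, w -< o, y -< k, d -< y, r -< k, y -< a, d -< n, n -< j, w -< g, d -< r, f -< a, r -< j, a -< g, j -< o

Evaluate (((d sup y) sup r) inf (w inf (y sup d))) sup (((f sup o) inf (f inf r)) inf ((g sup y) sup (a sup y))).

d ∨ y = y
y ∨ r = k
y ∨ d = y
w ∧ y = d
k ∧ d = d
f ∨ o = o
f ∧ r = d
o ∧ d = d
g ∨ y = g
a ∨ y = a
g ∨ a = g
d ∧ g = d
d ∨ d = d

d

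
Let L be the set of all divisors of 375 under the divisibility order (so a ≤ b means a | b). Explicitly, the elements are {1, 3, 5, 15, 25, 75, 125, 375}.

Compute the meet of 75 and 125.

25

In the divisibility order, the meet is the greatest common divisor: gcd(75, 125) = 25.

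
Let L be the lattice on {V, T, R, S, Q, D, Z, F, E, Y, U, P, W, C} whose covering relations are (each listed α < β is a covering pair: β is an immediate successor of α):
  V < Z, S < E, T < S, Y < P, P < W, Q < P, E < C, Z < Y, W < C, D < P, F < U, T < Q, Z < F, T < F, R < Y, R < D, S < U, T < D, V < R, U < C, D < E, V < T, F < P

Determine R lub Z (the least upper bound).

Common upper bounds of {R, Z}: C, P, W, Y.
The least among these is Y.

Y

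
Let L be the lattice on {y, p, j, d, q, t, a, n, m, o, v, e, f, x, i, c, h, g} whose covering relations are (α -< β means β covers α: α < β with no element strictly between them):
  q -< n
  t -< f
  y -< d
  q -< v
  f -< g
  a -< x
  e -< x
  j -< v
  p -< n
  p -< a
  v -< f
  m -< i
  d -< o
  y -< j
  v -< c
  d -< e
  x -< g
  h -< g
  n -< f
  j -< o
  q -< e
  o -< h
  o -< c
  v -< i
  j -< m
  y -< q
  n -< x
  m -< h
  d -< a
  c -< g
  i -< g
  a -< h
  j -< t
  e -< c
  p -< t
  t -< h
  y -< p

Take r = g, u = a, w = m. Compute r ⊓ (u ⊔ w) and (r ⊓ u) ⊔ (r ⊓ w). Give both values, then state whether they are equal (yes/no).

h; h; yes

u ⊔ w = h, so r ⊓ (u ⊔ w) = g ⊓ h = h.
r ⊓ u = a and r ⊓ w = m, so (r ⊓ u) ⊔ (r ⊓ w) = a ⊔ m = h.
Equal: yes.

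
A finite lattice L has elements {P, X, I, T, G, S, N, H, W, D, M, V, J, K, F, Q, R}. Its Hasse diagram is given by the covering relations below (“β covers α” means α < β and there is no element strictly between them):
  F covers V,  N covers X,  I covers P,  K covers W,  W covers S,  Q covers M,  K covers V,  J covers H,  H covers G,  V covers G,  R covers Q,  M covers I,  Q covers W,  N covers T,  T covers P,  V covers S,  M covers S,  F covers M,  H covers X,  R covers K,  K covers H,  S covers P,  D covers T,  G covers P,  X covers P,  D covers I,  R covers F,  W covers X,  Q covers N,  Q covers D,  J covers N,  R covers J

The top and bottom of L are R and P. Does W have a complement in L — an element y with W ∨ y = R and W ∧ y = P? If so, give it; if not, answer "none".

none

For every candidate y, either W ∨ y ≠ R or W ∧ y ≠ P; no complement exists.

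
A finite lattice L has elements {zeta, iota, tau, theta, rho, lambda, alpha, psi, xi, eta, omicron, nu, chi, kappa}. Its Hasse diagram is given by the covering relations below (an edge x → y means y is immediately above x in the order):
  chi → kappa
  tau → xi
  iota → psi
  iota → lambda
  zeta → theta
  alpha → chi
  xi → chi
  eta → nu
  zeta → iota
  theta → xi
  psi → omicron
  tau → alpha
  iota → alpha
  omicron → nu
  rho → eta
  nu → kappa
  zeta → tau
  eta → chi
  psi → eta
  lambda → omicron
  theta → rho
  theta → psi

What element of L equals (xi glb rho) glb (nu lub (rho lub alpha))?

theta

xi ∧ rho = theta
rho ∨ alpha = chi
nu ∨ chi = kappa
theta ∧ kappa = theta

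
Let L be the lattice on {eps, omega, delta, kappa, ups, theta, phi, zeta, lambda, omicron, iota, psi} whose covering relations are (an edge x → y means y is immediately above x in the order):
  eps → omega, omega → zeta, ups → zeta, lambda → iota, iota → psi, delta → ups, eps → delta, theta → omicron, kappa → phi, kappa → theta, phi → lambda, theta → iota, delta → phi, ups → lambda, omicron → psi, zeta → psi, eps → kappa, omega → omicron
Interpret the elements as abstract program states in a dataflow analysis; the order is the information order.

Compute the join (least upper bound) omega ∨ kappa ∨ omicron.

Common upper bounds of {omega, kappa, omicron}: omicron, psi.
The least among these is omicron.

omicron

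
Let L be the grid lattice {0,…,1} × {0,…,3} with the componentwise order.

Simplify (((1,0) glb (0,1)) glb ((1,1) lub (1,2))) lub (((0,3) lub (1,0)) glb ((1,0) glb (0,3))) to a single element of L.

(1,0) ∧ (0,1) = (0,0)
(1,1) ∨ (1,2) = (1,2)
(0,0) ∧ (1,2) = (0,0)
(0,3) ∨ (1,0) = (1,3)
(1,0) ∧ (0,3) = (0,0)
(1,3) ∧ (0,0) = (0,0)
(0,0) ∨ (0,0) = (0,0)

(0,0)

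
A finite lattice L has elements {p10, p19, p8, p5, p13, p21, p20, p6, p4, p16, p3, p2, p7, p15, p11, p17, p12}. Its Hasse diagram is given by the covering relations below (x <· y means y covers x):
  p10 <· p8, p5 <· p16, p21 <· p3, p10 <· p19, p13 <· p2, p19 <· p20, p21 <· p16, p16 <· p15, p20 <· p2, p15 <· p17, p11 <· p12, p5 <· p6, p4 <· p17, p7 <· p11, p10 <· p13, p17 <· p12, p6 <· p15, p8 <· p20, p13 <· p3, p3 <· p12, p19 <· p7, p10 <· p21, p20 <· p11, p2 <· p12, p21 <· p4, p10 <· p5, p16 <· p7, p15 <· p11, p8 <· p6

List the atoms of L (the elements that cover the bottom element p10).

p13, p19, p21, p5, p8

The atoms are exactly the elements that cover p10: p13, p19, p21, p5, p8.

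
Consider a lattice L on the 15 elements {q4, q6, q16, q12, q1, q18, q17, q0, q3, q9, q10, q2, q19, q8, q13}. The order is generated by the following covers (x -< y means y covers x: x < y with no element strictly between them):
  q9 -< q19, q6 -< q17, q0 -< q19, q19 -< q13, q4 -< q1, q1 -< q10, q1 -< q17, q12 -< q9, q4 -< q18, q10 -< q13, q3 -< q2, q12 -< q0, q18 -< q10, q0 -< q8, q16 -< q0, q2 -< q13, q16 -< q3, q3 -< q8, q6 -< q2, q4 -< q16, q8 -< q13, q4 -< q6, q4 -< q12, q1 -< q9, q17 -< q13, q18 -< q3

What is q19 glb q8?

Common lower bounds of {q19, q8}: q0, q12, q16, q4.
The greatest among these is q0.

q0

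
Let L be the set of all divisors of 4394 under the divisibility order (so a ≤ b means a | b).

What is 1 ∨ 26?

Common upper bounds of {1, 26}: 26, 338, 4394.
The least among these is 26.

26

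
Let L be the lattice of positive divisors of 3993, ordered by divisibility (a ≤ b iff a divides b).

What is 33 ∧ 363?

In the divisibility order, the meet is the greatest common divisor: gcd(33, 363) = 33.

33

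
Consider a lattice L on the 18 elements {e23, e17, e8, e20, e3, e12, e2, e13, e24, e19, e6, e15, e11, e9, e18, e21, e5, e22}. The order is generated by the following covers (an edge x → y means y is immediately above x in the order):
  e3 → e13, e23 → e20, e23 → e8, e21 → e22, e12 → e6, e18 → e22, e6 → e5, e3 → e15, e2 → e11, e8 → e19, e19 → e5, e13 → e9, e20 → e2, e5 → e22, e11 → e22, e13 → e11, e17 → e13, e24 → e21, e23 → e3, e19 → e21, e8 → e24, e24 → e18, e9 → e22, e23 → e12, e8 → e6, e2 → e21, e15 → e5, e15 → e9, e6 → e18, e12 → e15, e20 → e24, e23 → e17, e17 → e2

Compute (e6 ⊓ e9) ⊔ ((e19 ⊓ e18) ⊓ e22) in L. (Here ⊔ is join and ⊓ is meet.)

e6

e6 ∧ e9 = e12
e19 ∧ e18 = e8
e8 ∧ e22 = e8
e12 ∨ e8 = e6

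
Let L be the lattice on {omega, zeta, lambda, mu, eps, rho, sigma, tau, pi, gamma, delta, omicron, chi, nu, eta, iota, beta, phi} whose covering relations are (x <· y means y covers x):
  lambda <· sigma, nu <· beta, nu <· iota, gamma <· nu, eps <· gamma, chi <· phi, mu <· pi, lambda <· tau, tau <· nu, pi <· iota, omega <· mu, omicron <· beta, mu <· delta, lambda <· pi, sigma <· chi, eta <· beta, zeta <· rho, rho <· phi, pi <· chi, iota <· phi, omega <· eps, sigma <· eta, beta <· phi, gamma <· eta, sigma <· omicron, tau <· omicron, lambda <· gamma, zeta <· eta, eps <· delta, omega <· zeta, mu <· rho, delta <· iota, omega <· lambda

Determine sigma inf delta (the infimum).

omega

Common lower bounds of {sigma, delta}: omega.
The greatest among these is omega.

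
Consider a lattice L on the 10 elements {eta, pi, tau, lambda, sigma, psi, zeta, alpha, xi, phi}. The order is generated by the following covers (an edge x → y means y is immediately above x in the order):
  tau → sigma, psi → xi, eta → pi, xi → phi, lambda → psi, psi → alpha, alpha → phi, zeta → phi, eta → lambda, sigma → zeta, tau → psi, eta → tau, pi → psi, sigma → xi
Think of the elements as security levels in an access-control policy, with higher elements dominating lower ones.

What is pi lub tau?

psi

Common upper bounds of {pi, tau}: alpha, phi, psi, xi.
The least among these is psi.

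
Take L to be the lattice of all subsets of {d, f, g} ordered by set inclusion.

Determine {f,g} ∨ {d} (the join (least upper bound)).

{d,f,g}

Common upper bounds of {{f,g}, {d}}: {d,f,g}.
The least among these is {d,f,g}.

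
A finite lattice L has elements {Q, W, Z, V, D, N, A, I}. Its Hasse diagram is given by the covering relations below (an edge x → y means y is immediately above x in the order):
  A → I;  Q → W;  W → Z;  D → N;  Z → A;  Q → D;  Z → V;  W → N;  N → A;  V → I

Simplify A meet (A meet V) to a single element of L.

Z

A ∧ V = Z
A ∧ Z = Z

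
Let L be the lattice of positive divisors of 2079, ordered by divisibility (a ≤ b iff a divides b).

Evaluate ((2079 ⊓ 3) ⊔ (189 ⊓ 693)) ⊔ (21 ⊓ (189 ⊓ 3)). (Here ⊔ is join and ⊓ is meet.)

63

2079 ∧ 3 = 3
189 ∧ 693 = 63
3 ∨ 63 = 63
189 ∧ 3 = 3
21 ∧ 3 = 3
63 ∨ 3 = 63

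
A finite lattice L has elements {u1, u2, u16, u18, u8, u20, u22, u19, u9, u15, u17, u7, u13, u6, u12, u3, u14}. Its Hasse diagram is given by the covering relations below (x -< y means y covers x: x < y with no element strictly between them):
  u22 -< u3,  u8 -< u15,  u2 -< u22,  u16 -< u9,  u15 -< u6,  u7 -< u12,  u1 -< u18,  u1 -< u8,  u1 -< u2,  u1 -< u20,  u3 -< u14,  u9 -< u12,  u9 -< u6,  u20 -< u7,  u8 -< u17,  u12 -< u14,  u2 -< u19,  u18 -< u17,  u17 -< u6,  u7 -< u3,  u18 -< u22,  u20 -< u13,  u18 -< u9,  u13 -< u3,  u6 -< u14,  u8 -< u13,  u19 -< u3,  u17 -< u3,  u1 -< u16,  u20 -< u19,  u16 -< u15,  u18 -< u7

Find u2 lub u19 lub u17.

u3

Common upper bounds of {u2, u19, u17}: u14, u3.
The least among these is u3.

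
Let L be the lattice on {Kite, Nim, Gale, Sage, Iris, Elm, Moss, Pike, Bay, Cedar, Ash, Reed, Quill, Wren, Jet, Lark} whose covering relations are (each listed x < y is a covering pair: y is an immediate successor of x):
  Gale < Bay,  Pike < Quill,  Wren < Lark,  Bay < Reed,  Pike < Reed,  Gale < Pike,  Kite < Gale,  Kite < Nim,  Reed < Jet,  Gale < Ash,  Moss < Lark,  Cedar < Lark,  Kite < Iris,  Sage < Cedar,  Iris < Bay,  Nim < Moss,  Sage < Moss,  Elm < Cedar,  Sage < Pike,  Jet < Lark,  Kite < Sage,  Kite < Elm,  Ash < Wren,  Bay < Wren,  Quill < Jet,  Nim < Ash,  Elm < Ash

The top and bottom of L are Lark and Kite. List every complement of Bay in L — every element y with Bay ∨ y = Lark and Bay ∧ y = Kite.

Need y with Bay ∨ y = Lark and Bay ∧ y = Kite.
Checking each element gives: Cedar, Moss.

Cedar, Moss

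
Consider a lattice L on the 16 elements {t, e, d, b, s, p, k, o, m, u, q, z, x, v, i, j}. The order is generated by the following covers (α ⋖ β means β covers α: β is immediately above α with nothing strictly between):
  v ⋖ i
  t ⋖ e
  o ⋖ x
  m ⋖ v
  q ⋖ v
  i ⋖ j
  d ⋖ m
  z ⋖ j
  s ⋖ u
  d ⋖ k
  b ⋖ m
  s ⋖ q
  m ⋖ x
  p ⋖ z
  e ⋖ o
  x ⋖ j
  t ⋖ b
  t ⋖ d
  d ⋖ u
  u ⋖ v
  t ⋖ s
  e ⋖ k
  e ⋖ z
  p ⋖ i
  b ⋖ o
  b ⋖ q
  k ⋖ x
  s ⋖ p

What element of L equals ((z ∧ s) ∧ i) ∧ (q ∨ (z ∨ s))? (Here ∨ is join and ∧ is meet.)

s

z ∧ s = s
s ∧ i = s
z ∨ s = z
q ∨ z = j
s ∧ j = s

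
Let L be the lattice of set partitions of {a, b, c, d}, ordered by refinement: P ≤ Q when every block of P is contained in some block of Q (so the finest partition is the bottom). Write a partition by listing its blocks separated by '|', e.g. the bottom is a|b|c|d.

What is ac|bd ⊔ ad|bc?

The join of ac|bd and ad|bc merges any blocks that overlap across the partitions, giving abcd.

abcd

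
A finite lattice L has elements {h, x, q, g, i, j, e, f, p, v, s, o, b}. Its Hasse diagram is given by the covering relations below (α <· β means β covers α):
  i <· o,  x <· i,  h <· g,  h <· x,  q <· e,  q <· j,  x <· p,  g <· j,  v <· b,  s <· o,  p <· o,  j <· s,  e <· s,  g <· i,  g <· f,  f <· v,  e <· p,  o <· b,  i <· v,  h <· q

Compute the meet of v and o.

Common lower bounds of {v, o}: g, h, i, x.
The greatest among these is i.

i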